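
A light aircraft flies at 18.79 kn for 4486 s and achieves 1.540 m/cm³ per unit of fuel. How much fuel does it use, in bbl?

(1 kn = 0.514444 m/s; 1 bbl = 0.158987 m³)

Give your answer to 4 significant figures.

0.1771 bbl

18.79 kn → 9.6664 m/s
d = v × t = 9.6664 × 4486 = 43363.5 m
1.540 m/cm³ → 1.54×10⁶ m/m³
V = d / (distance per unit fuel) = 43363.5 / 1.54×10⁶ = 0.0281581 m³
In bbl: 0.0281581 / 0.158987 = 0.177109 bbl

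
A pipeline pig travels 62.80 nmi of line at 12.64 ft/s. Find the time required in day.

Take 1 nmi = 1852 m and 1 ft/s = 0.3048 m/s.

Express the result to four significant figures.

62.80 nmi × 1852 = 116306 m
12.64 ft/s × 0.3048 = 3.85267 m/s
t = d / v = 116306 m / 3.85267 m/s = 30188.4 s
30188.4 s ÷ (86400 s/day) = 0.349403 day

0.3494 day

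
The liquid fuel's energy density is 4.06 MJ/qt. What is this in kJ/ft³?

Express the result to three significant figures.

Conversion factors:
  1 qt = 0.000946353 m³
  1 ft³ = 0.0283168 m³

4.06 MJ/qt × 1000000 J/MJ ÷ 0.000946353 m³/qt = 4.29015×10⁹ J/m³
4.29015×10⁹ J/m³ ÷ 1000 J/kJ × 0.0283168 m³/ft³ = 121483 kJ/ft³

1.21×10⁵ kJ/ft³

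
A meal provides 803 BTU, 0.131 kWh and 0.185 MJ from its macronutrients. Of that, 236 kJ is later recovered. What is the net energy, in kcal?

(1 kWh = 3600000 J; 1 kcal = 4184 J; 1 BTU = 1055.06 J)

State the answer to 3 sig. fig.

303 kcal

803 BTU × 1055.06 = 847213 J
0.131 kWh × 3600000 = 471600 J
0.185 MJ × 1000000 = 185000 J
236 kJ × 1000 = 236000 J
Result: 847213 + 471600 + 185000 − 236000 = 1.26781×10⁶ J
In kcal: 1.26781×10⁶ / 4184 = 303.014 kcal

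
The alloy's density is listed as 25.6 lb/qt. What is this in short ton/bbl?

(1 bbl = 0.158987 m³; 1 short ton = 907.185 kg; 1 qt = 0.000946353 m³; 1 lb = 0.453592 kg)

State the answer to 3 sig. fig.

25.6 lb/qt × 0.453592 kg/lb ÷ 0.000946353 m³/qt = 12270.2 kg/m³
12270.2 kg/m³ ÷ 907.185 kg/short ton × 0.158987 m³/bbl = 2.15039 short ton/bbl

2.15 short ton/bbl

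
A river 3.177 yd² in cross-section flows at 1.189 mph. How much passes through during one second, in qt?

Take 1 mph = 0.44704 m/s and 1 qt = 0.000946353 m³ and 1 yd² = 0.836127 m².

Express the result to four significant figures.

1492 qt

1.189 mph × 0.44704 → 0.531531 m/s
3.177 yd² × 0.836127 → 2.65638 m²
V = v × A × t = 0.531531 m/s × 2.65638 m² × 1 s = 1.41195 m³
1.41195 m³ ÷ (0.000946353 m³/qt) = 1491.99 qt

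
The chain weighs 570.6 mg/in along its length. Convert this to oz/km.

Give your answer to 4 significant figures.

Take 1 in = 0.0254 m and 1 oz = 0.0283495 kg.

792.4 oz/km

570.6 mg/in × 10⁻⁶ kg/mg ÷ 0.0254 m/in = 0.0224646 kg/m
0.0224646 kg/m ÷ 0.0283495 kg/oz × 1000 m/km = 792.416 oz/km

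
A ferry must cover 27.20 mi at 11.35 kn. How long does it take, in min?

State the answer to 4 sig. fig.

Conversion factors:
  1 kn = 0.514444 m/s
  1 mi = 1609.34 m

124.9 min

27.20 mi × 1609.34 = 43774 m
11.35 kn × 0.514444 = 5.83894 m/s
t = d / v = 43774 m / 5.83894 m/s = 7496.91 s
7496.91 s ÷ (60 s/min) = 124.948 min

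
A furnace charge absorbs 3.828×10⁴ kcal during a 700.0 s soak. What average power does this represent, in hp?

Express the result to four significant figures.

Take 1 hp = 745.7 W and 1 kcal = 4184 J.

3.828×10⁴ kcal × 4184 → 1.60164×10⁸ J
P = E / t = 1.60164×10⁸ J / 700 s = 228806 W
228806 W ÷ (745.7 W/hp) = 306.834 hp

306.8 hp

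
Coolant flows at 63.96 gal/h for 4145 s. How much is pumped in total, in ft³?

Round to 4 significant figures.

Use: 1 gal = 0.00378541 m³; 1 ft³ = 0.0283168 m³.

63.96 gal/h → 6.72541×10⁻⁵ m³/s
V = Q × t = 6.72541×10⁻⁵ × 4145 = 0.278768 m³
In ft³: 0.278768 / 0.0283168 = 9.84462 ft³

9.845 ft³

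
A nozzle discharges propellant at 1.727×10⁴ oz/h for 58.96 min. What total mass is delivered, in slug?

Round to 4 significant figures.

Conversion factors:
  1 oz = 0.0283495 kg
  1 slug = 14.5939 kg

1.727×10⁴ oz/h → 0.135999 kg/s
58.96 min → 3537.6 s
m = ṁ × t = 0.135999 × 3537.6 = 481.11 kg
In slug: 481.11 / 14.5939 = 32.9665 slug

32.97 slug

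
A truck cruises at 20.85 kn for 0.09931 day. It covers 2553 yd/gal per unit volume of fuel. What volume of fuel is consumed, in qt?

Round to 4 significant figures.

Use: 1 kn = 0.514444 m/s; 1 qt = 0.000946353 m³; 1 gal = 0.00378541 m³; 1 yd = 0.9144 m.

20.85 kn → 10.7262 m/s
0.09931 day → 8580.38 s
d = v × t = 10.7262 × 8580.38 = 92034.9 m
2553 yd/gal → 616700 m/m³
V = d / (distance per unit fuel) = 92034.9 / 616700 = 0.149238 m³
In qt: 0.149238 / 0.000946353 = 157.698 qt

157.7 qt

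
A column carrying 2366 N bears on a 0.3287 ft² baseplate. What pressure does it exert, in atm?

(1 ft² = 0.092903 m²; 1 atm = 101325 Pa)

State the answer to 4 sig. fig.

0.7647 atm

0.3287 ft² × 0.092903 → 0.0305372 m²
P = F / A = 2366 N / 0.0305372 m² = 77479.3 Pa
77479.3 Pa ÷ (101325 Pa/atm) = 0.764661 atm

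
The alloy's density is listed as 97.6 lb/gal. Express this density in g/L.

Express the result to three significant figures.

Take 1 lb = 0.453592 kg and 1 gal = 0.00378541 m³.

1.17×10⁴ g/L

97.6 lb/gal × 0.453592 kg/lb ÷ 0.00378541 m³/gal = 11695.1 kg/m³
11695.1 kg/m³ ÷ 0.001 kg/g × 0.001 m³/L = 11695.1 g/L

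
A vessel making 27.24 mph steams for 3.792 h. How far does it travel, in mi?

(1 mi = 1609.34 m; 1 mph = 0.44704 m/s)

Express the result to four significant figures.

103.3 mi

27.24 mph × 0.44704 → 12.1774 m/s
3.792 h × 3600 → 13651.2 s
d = v × t = 12.1774 m/s × 13651.2 s = 166236 m
166236 m ÷ (1609.34 m/mi) = 103.295 mi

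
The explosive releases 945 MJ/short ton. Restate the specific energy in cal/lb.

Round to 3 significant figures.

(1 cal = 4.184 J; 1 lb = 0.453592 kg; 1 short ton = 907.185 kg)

1.13×10⁵ cal/lb

945 MJ/short ton × 1000000 J/MJ ÷ 907.185 kg/short ton = 1.04168×10⁶ J/kg
1.04168×10⁶ J/kg ÷ 4.184 J/cal × 0.453592 kg/lb = 112930 cal/lb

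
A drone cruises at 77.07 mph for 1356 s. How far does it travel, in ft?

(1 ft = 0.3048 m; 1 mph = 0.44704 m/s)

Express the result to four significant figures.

77.07 mph × 0.44704 = 34.4534 m/s
d = v × t = 34.4534 m/s × 1356 s = 46718.8 m
46718.8 m ÷ (0.3048 m/ft) = 153277 ft

1.533×10⁵ ft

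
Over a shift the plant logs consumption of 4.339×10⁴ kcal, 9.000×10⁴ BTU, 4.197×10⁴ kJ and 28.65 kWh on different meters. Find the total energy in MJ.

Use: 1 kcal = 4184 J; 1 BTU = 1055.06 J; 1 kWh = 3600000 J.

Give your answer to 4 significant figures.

4.339×10⁴ kcal × 4184 = 1.81544×10⁸ J
9.000×10⁴ BTU × 1055.06 = 9.49554×10⁷ J
4.197×10⁴ kJ × 1000 = 4.197×10⁷ J
28.65 kWh × 3600000 = 1.0314×10⁸ J
Sum: 1.81544×10⁸ + 9.49554×10⁷ + 4.197×10⁷ + 1.0314×10⁸ = 4.21609×10⁸ J
In MJ: 4.21609×10⁸ / 1000000 = 421.609 MJ

421.6 MJ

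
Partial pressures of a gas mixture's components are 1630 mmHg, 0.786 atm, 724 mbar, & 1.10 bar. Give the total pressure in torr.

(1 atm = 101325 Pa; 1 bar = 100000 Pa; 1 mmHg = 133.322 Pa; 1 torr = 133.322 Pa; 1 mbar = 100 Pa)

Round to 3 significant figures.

3600 torr

1630 mmHg × 133.322 = 217315 Pa
0.786 atm × 101325 = 79641.4 Pa
724 mbar × 100 = 72400 Pa
1.10 bar × 100000 = 110000 Pa
Combined: 217315 + 79641.4 + 72400 + 110000 = 479356 Pa
In torr: 479356 / 133.322 = 3595.48 torr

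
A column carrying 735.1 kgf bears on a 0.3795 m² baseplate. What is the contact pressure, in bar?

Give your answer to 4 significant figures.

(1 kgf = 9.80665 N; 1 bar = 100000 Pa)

0.1900 bar

735.1 kgf × 9.80665 → 7208.87 N
P = F / A = 7208.87 N / 0.3795 m² = 18995.7 Pa
18995.7 Pa ÷ (100000 Pa/bar) = 0.189957 bar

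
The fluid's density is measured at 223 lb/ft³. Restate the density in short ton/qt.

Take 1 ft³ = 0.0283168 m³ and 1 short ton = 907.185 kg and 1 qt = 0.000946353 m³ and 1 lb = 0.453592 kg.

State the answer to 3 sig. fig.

0.00373 short ton/qt

223 lb/ft³ × 0.453592 kg/lb ÷ 0.0283168 m³/ft³ = 3572.12 kg/m³
3572.12 kg/m³ ÷ 907.185 kg/short ton × 0.000946353 m³/qt = 0.00372635 short ton/qt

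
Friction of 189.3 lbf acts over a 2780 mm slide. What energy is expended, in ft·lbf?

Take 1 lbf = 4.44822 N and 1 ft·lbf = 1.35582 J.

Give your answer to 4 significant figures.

189.3 lbf × 4.44822 → 842.048 N
2780 mm × 0.001 → 2.78 m
W = F × d = 842.048 N × 2.78 m = 2340.89 J
2340.89 J ÷ (1.35582 J/ft·lbf) = 1726.55 ft·lbf

1727 ft·lbf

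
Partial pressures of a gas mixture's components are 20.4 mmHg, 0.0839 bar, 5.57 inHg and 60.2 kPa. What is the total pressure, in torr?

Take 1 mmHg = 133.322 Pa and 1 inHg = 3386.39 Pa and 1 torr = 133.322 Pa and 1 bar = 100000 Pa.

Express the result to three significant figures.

676 torr

20.4 mmHg × 133.322 = 2719.77 Pa
0.0839 bar × 100000 = 8390 Pa
5.57 inHg × 3386.39 = 18862.2 Pa
60.2 kPa × 1000 = 60200 Pa
Combined: 2719.77 + 8390 + 18862.2 + 60200 = 90172 Pa
In torr: 90172 / 133.322 = 676.347 torr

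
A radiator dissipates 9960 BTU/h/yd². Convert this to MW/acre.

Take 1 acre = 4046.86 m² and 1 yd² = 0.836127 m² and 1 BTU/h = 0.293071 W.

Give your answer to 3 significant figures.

14.1 MW/acre

9960 BTU/h/yd² × 0.293071 W/BTU/h ÷ 0.836127 m²/yd² = 3491.08 W/m²
3491.08 W/m² ÷ 1000000 W/MW × 4046.86 m²/acre = 14.1279 MW/acre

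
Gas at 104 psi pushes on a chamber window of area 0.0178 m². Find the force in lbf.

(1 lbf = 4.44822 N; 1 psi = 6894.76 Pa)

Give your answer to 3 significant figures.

2870 lbf

104 psi × 6894.76 → 717055 Pa
F = P × A = 717055 Pa × 0.0178 m² = 12763.6 N
12763.6 N ÷ (4.44822 N/lbf) = 2869.37 lbf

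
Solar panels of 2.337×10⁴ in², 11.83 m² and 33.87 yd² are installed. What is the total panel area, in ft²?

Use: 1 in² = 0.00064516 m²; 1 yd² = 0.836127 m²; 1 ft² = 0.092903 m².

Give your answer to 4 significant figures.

2.337×10⁴ in² × 0.00064516 = 15.0774 m²
11.83 m² (already m²)
33.87 yd² × 0.836127 = 28.3196 m²
Total: 15.0774 + 11.83 + 28.3196 = 55.227 m²
In ft²: 55.227 / 0.092903 = 594.459 ft²

594.5 ft²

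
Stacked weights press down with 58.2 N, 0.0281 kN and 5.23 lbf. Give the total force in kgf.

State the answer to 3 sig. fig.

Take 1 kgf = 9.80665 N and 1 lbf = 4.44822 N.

58.2 N (already N)
0.0281 kN × 1000 → 28.1 N
5.23 lbf × 4.44822 → 23.2642 N
Total: 58.2 + 28.1 + 23.2642 = 109.564 N
In kgf: 109.564 / 9.80665 = 11.1724 kgf

11.2 kgf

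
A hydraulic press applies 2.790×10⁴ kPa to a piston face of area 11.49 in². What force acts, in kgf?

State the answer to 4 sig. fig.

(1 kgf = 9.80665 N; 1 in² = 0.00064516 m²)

2.790×10⁴ kPa × 1000 → 2.79×10⁷ Pa
11.49 in² × 0.00064516 → 0.00741289 m²
F = P × A = 2.79×10⁷ Pa × 0.00741289 m² = 206820 N
206820 N ÷ (9.80665 N/kgf) = 21089.8 kgf

2.109×10⁴ kgf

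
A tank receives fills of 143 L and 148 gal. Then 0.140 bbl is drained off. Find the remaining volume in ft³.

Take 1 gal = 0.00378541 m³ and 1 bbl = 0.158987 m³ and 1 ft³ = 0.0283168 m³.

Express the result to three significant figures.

143 L × 0.001 = 0.143 m³
148 gal × 0.00378541 = 0.560241 m³
0.140 bbl × 0.158987 = 0.0222582 m³
Result: 0.143 + 0.560241 − 0.0222582 = 0.680983 m³
In ft³: 0.680983 / 0.0283168 = 24.0487 ft³

24.0 ft³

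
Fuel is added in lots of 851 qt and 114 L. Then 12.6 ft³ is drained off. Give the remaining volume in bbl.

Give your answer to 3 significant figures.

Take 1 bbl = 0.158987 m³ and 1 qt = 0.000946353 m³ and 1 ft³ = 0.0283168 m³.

3.54 bbl

851 qt × 0.000946353 = 0.805346 m³
114 L × 0.001 = 0.114 m³
12.6 ft³ × 0.0283168 = 0.356792 m³
Sum: 0.805346 + 0.114 − 0.356792 = 0.562554 m³
In bbl: 0.562554 / 0.158987 = 3.53836 bbl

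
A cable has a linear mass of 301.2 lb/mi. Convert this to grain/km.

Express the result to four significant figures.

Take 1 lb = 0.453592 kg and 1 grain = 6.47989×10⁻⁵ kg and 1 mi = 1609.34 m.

301.2 lb/mi × 0.453592 kg/lb ÷ 1609.34 m/mi = 0.0848931 kg/m
0.0848931 kg/m ÷ 6.47989×10⁻⁵ kg/grain × 1000 m/km = 1.3101×10⁶ grain/km

1.310×10⁶ grain/km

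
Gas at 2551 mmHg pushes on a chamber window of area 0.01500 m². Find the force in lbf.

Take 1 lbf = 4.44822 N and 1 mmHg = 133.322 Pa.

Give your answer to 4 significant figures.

2551 mmHg × 133.322 = 340104 Pa
F = P × A = 340104 Pa × 0.015 m² = 5101.56 N
5101.56 N ÷ (4.44822 N/lbf) = 1146.88 lbf

1147 lbf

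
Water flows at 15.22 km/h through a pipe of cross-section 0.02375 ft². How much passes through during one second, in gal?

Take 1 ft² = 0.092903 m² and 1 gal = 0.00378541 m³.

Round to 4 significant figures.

15.22 km/h × (1/3.6) → 4.22778 m/s
0.02375 ft² × 0.092903 → 0.00220645 m²
V = v × A × t = 4.22778 m/s × 0.00220645 m² × 1 s = 0.00932839 m³
0.00932839 m³ ÷ (0.00378541 m³/gal) = 2.4643 gal

2.464 gal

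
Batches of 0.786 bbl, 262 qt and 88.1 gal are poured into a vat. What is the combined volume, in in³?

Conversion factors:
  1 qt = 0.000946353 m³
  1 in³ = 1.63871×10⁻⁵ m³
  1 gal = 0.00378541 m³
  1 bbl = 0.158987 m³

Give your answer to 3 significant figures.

0.786 bbl × 0.158987 = 0.124964 m³
262 qt × 0.000946353 = 0.247944 m³
88.1 gal × 0.00378541 = 0.333495 m³
Combined: 0.124964 + 0.247944 + 0.333495 = 0.706403 m³
In in³: 0.706403 / 1.63871×10⁻⁵ = 43107.3 in³

4.31×10⁴ in³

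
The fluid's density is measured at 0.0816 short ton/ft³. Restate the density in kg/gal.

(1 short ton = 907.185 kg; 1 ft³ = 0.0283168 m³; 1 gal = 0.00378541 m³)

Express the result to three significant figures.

9.90 kg/gal

0.0816 short ton/ft³ × 907.185 kg/short ton ÷ 0.0283168 m³/ft³ = 2614.22 kg/m³
2614.22 kg/m³ × 0.00378541 m³/gal = 9.89589 kg/gal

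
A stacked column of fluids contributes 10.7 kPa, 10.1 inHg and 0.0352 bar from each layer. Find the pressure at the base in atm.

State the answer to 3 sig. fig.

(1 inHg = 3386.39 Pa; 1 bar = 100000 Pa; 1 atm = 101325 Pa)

10.7 kPa × 1000 = 10700 Pa
10.1 inHg × 3386.39 = 34202.5 Pa
0.0352 bar × 100000 = 3520 Pa
Combined: 10700 + 34202.5 + 3520 = 48422.5 Pa
In atm: 48422.5 / 101325 = 0.477893 atm

0.478 atm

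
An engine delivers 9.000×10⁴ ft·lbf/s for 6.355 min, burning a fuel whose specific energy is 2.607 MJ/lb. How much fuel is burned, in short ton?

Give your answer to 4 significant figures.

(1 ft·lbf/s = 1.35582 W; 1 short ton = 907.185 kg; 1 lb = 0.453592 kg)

9.000×10⁴ ft·lbf/s → 122024 W
6.355 min → 381.3 s
E = P × t = 122024 × 381.3 = 4.65278×10⁷ J
2.607 MJ/lb → 5.74746×10⁶ J/kg
m = E / e_s = 4.65278×10⁷ / 5.74746×10⁶ = 8.09537 kg
In short ton: 8.09537 / 907.185 = 0.00892362 short ton

0.008924 short ton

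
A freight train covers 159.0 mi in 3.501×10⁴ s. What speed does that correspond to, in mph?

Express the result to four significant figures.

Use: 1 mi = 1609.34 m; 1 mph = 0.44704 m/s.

16.35 mph

159.0 mi × 1609.34 → 255885 m
v = d / t = 255885 m / 35010 s = 7.30891 m/s
7.30891 m/s ÷ (0.44704 m/s/mph) = 16.3496 mph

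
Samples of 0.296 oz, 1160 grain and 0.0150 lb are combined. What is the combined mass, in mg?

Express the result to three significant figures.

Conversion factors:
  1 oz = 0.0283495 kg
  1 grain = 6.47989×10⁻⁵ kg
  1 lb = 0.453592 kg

9.04×10⁴ mg

0.296 oz × 0.0283495 = 0.00839145 kg
1160 grain × 6.47989×10⁻⁵ = 0.0751667 kg
0.0150 lb × 0.453592 = 0.00680388 kg
Total: 0.00839145 + 0.0751667 + 0.00680388 = 0.090362 kg
In mg: 0.090362 / 10⁻⁶ = 90362 mg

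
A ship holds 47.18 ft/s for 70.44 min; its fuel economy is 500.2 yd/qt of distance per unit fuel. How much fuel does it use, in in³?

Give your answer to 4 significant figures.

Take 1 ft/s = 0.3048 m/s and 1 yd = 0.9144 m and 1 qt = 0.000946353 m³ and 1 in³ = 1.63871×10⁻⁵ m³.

7674 in³

47.18 ft/s → 14.3805 m/s
70.44 min → 4226.4 s
d = v × t = 14.3805 × 4226.4 = 60777.7 m
500.2 yd/qt → 483311 m/m³
V = d / (distance per unit fuel) = 60777.7 / 483311 = 0.125753 m³
In in³: 0.125753 / 1.63871×10⁻⁵ = 7673.9 in³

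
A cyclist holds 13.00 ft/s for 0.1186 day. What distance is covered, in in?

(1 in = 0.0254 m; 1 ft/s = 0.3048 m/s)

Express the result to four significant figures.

13.00 ft/s × 0.3048 = 3.9624 m/s
0.1186 day × 86400 = 10247 s
d = v × t = 3.9624 m/s × 10247 s = 40602.7 m
40602.7 m ÷ (0.0254 m/in) = 1.59853×10⁶ in

1.599×10⁶ in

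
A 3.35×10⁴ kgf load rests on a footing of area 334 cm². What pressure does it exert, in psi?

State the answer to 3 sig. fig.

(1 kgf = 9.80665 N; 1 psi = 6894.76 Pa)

1430 psi

3.35×10⁴ kgf × 9.80665 → 328523 N
334 cm² × 0.0001 → 0.0334 m²
P = F / A = 328523 N / 0.0334 m² = 9.83602×10⁶ Pa
9.83602×10⁶ Pa ÷ (6894.76 Pa/psi) = 1426.59 psi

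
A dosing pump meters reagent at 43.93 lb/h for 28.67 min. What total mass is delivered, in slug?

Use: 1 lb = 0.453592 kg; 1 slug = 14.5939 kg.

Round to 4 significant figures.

43.93 lb/h → 0.00553508 kg/s
28.67 min → 1720.2 s
m = ṁ × t = 0.00553508 × 1720.2 = 9.52144 kg
In slug: 9.52144 / 14.5939 = 0.652426 slug

0.6524 slug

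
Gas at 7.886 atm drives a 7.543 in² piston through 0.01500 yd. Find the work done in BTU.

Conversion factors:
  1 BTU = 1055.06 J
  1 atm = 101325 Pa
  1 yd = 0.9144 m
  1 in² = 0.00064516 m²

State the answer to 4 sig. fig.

7.886 atm → 799049 Pa
7.543 in² → 0.00486644 m²
F = P × A = 799049 × 0.00486644 = 3888.52 N
0.01500 yd → 0.013716 m
W = F × d = 3888.52 × 0.013716 = 53.3349 J
In BTU: 53.3349 / 1055.06 = 0.0505515 BTU

0.05055 BTU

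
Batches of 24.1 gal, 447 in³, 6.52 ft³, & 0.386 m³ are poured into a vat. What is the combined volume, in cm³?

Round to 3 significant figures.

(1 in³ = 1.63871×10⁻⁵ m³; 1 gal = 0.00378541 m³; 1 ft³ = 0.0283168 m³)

6.69×10⁵ cm³

24.1 gal × 0.00378541 = 0.0912284 m³
447 in³ × 1.63871×10⁻⁵ = 0.00732503 m³
6.52 ft³ × 0.0283168 = 0.184626 m³
0.386 m³ (already m³)
Sum: 0.0912284 + 0.00732503 + 0.184626 + 0.386 = 0.669179 m³
In cm³: 0.669179 / 10⁻⁶ = 669179 cm³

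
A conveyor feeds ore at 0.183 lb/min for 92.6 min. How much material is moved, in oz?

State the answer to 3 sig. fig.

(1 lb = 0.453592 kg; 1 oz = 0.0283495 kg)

271 oz

0.183 lb/min → 0.00138346 kg/s
92.6 min → 5556 s
m = ṁ × t = 0.00138346 × 5556 = 7.6865 kg
In oz: 7.6865 / 0.0283495 = 271.134 oz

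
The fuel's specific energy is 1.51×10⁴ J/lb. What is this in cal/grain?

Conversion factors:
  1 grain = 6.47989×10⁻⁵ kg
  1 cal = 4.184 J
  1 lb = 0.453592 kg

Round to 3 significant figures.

0.516 cal/grain

1.51×10⁴ J/lb ÷ 0.453592 kg/lb = 33289.8 J/kg
33289.8 J/kg ÷ 4.184 J/cal × 6.47989×10⁻⁵ kg/grain = 0.515569 cal/grain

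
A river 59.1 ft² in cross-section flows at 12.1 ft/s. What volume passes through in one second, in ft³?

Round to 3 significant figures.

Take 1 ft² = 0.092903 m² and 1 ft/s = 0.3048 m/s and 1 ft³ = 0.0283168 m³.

715 ft³

12.1 ft/s × 0.3048 = 3.68808 m/s
59.1 ft² × 0.092903 = 5.49057 m²
V = v × A × t = 3.68808 m/s × 5.49057 m² × 1 s = 20.2497 m³
20.2497 m³ ÷ (0.0283168 m³/ft³) = 715.113 ft³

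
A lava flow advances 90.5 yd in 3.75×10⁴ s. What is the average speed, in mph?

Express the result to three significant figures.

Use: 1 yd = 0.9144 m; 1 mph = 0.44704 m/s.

0.00494 mph

90.5 yd × 0.9144 → 82.7532 m
v = d / t = 82.7532 m / 37500 s = 0.00220675 m/s
0.00220675 m/s ÷ (0.44704 m/s/mph) = 0.00493636 mph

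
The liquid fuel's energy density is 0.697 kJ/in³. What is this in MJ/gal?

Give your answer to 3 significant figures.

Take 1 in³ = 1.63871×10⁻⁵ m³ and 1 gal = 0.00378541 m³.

0.161 MJ/gal

0.697 kJ/in³ × 1000 J/kJ ÷ 1.63871×10⁻⁵ m³/in³ = 4.25335×10⁷ J/m³
4.25335×10⁷ J/m³ ÷ 1000000 J/MJ × 0.00378541 m³/gal = 0.161007 MJ/gal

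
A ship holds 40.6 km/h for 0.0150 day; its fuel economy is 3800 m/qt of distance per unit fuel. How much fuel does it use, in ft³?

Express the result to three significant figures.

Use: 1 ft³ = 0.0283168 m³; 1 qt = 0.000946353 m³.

0.129 ft³

40.6 km/h → 11.2778 m/s
0.0150 day → 1296 s
d = v × t = 11.2778 × 1296 = 14616 m
3800 m/qt → 4.01541×10⁶ m/m³
V = d / (distance per unit fuel) = 14616 / 4.01541×10⁶ = 0.00363998 m³
In ft³: 0.00363998 / 0.0283168 = 0.128545 ft³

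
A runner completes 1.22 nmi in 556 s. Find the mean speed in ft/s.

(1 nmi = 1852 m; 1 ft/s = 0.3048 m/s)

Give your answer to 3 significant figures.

1.22 nmi × 1852 → 2259.44 m
v = d / t = 2259.44 m / 556 s = 4.06374 m/s
4.06374 m/s ÷ (0.3048 m/s/ft/s) = 13.3325 ft/s

13.3 ft/s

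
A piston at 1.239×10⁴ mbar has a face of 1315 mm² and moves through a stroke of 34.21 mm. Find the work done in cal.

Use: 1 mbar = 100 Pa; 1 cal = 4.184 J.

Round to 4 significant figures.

13.32 cal

1.239×10⁴ mbar → 1.239×10⁶ Pa
1315 mm² → 0.001315 m²
F = P × A = 1.239×10⁶ × 0.001315 = 1629.28 N
34.21 mm → 0.03421 m
W = F × d = 1629.28 × 0.03421 = 55.7377 J
In cal: 55.7377 / 4.184 = 13.3216 cal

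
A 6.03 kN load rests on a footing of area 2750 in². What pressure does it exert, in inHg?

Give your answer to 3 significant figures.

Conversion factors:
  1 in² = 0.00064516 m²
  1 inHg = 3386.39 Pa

1.00 inHg

6.03 kN × 1000 → 6030 N
2750 in² × 0.00064516 → 1.77419 m²
P = F / A = 6030 N / 1.77419 m² = 3398.73 Pa
3398.73 Pa ÷ (3386.39 Pa/inHg) = 1.00364 inHg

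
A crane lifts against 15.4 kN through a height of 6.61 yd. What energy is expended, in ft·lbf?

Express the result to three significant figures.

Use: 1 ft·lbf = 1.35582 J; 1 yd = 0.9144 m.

15.4 kN × 1000 = 15400 N
6.61 yd × 0.9144 = 6.04418 m
W = F × d = 15400 N × 6.04418 m = 93080.4 J
93080.4 J ÷ (1.35582 J/ft·lbf) = 68652.5 ft·lbf

6.87×10⁴ ft·lbf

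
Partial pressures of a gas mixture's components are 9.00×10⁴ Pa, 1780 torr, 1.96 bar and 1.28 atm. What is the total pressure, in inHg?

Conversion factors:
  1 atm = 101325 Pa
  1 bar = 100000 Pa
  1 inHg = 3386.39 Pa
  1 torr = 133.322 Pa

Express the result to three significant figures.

9.00×10⁴ Pa (already Pa)
1780 torr × 133.322 → 237313 Pa
1.96 bar × 100000 → 196000 Pa
1.28 atm × 101325 → 129696 Pa
Combined: 90000 + 237313 + 196000 + 129696 = 653009 Pa
In inHg: 653009 / 3386.39 = 192.833 inHg

193 inHg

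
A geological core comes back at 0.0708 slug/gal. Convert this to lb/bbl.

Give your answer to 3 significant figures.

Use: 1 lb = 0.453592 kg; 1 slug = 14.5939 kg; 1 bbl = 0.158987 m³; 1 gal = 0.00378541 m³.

0.0708 slug/gal × 14.5939 kg/slug ÷ 0.00378541 m³/gal = 272.955 kg/m³
272.955 kg/m³ ÷ 0.453592 kg/lb × 0.158987 m³/bbl = 95.6725 lb/bbl

95.7 lb/bbl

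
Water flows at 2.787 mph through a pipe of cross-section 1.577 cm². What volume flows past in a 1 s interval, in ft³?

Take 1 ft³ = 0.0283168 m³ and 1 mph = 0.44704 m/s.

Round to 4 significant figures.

2.787 mph × 0.44704 = 1.2459 m/s
1.577 cm² × 0.0001 = 1.577×10⁻⁴ m²
V = v × A × t = 1.2459 m/s × 1.577×10⁻⁴ m² × 1 s = 1.96478×10⁻⁴ m³
1.96478×10⁻⁴ m³ ÷ (0.0283168 m³/ft³) = 0.00693857 ft³

0.006939 ft³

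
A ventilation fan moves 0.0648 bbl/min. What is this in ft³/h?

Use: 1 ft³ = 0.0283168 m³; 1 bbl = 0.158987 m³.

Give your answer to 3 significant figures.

0.0648 bbl/min × 0.158987 m³/bbl ÷ 60 s/min = 1.71706×10⁻⁴ m³/s
1.71706×10⁻⁴ m³/s ÷ 0.0283168 m³/ft³ × 3600 s/h = 21.8295 ft³/h

21.8 ft³/h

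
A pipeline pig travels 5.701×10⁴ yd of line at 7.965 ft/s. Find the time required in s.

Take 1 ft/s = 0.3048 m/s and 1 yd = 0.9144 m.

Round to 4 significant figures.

2.147×10⁴ s

5.701×10⁴ yd × 0.9144 = 52129.9 m
7.965 ft/s × 0.3048 = 2.42773 m/s
t = d / v = 52129.9 m / 2.42773 m/s = 21472.7 s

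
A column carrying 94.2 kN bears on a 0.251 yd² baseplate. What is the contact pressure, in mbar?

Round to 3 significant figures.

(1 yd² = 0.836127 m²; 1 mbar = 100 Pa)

94.2 kN × 1000 → 94200 N
0.251 yd² × 0.836127 → 0.209868 m²
P = F / A = 94200 N / 0.209868 m² = 448854 Pa
448854 Pa ÷ (100 Pa/mbar) = 4488.54 mbar

4490 mbar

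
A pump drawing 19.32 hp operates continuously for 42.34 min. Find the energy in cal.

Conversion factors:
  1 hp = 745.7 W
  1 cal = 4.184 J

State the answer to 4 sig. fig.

19.32 hp × 745.7 → 14406.9 W
42.34 min × 60 → 2540.4 s
E = P × t = 14406.9 W × 2540.4 s = 3.65993×10⁷ J
3.65993×10⁷ J ÷ (4.184 J/cal) = 8.74744×10⁶ cal

8.747×10⁶ cal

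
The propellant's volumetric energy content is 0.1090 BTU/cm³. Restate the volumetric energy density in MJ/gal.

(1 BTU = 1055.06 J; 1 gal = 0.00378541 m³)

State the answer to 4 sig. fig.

0.4353 MJ/gal

0.1090 BTU/cm³ × 1055.06 J/BTU ÷ 10⁻⁶ m³/cm³ = 1.15002×10⁸ J/m³
1.15002×10⁸ J/m³ ÷ 1000000 J/MJ × 0.00378541 m³/gal = 0.43533 MJ/gal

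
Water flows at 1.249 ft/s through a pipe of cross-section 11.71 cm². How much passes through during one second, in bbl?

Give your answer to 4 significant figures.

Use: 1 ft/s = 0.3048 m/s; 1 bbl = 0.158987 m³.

0.002804 bbl

1.249 ft/s × 0.3048 → 0.380695 m/s
11.71 cm² × 0.0001 → 0.001171 m²
V = v × A × t = 0.380695 m/s × 0.001171 m² × 1 s = 4.45794×10⁻⁴ m³
4.45794×10⁻⁴ m³ ÷ (0.158987 m³/bbl) = 0.00280397 bbl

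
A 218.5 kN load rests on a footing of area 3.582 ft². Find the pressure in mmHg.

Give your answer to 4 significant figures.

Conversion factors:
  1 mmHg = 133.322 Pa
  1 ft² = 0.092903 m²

218.5 kN × 1000 → 218500 N
3.582 ft² × 0.092903 → 0.332779 m²
P = F / A = 218500 N / 0.332779 m² = 656592 Pa
656592 Pa ÷ (133.322 Pa/mmHg) = 4924.86 mmHg

4925 mmHg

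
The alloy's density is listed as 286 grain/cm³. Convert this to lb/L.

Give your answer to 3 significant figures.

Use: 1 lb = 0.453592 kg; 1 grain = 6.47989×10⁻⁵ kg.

40.9 lb/L

286 grain/cm³ × 6.47989×10⁻⁵ kg/grain ÷ 10⁻⁶ m³/cm³ = 18532.5 kg/m³
18532.5 kg/m³ ÷ 0.453592 kg/lb × 0.001 m³/L = 40.8572 lb/L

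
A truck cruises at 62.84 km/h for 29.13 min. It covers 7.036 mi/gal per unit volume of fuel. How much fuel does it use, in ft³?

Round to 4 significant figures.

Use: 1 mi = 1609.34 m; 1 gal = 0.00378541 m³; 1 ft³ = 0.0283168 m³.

0.3602 ft³

62.84 km/h → 17.4556 m/s
29.13 min → 1747.8 s
d = v × t = 17.4556 × 1747.8 = 30508.9 m
7.036 mi/gal → 2.99131×10⁶ m/m³
V = d / (distance per unit fuel) = 30508.9 / 2.99131×10⁶ = 0.0101992 m³
In ft³: 0.0101992 / 0.0283168 = 0.360182 ft³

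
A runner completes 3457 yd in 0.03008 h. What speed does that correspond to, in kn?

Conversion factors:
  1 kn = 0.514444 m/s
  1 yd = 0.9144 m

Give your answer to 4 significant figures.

3457 yd × 0.9144 = 3161.08 m
0.03008 h × 3600 = 108.288 s
v = d / t = 3161.08 m / 108.288 s = 29.1914 m/s
29.1914 m/s ÷ (0.514444 m/s/kn) = 56.7436 kn

56.74 kn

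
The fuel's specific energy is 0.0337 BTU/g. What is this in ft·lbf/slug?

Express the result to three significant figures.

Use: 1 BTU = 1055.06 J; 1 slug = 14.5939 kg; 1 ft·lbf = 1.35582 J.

3.83×10⁵ ft·lbf/slug

0.0337 BTU/g × 1055.06 J/BTU ÷ 0.001 kg/g = 35555.5 J/kg
35555.5 J/kg ÷ 1.35582 J/ft·lbf × 14.5939 kg/slug = 382716 ft·lbf/slug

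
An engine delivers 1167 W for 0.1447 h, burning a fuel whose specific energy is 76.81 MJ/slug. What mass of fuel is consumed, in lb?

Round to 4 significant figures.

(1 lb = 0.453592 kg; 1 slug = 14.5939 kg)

0.1447 h → 520.92 s
E = P × t = 1167 × 520.92 = 607914 J
76.81 MJ/slug → 5.26316×10⁶ J/kg
m = E / e_s = 607914 / 5.26316×10⁶ = 0.115504 kg
In lb: 0.115504 / 0.453592 = 0.254643 lb

0.2546 lb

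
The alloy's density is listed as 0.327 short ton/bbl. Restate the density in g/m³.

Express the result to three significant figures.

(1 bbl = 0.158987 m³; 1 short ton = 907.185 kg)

1.87×10⁶ g/m³

0.327 short ton/bbl × 907.185 kg/short ton ÷ 0.158987 m³/bbl = 1865.87 kg/m³
1865.87 kg/m³ ÷ 0.001 kg/g = 1.86587×10⁶ g/m³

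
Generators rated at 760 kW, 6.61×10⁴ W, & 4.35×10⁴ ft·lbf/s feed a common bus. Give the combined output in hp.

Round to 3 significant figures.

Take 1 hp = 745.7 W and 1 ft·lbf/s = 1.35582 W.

760 kW × 1000 = 760000 W
6.61×10⁴ W (already W)
4.35×10⁴ ft·lbf/s × 1.35582 = 58978.2 W
Total: 760000 + 66100 + 58978.2 = 885078 W
In hp: 885078 / 745.7 = 1186.91 hp

1190 hp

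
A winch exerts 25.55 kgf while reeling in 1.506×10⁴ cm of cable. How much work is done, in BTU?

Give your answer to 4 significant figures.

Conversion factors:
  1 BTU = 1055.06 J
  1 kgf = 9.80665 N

25.55 kgf × 9.80665 = 250.56 N
1.506×10⁴ cm × 0.01 = 150.6 m
W = F × d = 250.56 N × 150.6 m = 37734.3 J
37734.3 J ÷ (1055.06 J/BTU) = 35.7651 BTU

35.77 BTU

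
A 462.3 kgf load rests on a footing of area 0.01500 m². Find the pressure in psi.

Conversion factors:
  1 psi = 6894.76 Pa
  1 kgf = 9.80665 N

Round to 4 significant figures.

462.3 kgf × 9.80665 = 4533.61 N
P = F / A = 4533.61 N / 0.015 m² = 302241 Pa
302241 Pa ÷ (6894.76 Pa/psi) = 43.8363 psi

43.84 psi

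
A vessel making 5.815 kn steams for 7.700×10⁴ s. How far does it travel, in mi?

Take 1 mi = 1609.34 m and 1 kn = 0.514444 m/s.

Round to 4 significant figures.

5.815 kn × 0.514444 → 2.99149 m/s
d = v × t = 2.99149 m/s × 77000 s = 230345 m
230345 m ÷ (1609.34 m/mi) = 143.13 mi

143.1 mi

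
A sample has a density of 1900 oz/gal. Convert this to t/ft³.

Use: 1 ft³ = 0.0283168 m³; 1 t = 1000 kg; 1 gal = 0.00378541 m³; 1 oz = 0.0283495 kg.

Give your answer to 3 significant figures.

0.403 t/ft³

1900 oz/gal × 0.0283495 kg/oz ÷ 0.00378541 m³/gal = 14229.4 kg/m³
14229.4 kg/m³ ÷ 1000 kg/t × 0.0283168 m³/ft³ = 0.402931 t/ft³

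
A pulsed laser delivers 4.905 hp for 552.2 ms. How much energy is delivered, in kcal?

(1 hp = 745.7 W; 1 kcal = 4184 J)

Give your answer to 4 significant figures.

0.4827 kcal

4.905 hp × 745.7 → 3657.66 W
552.2 ms × 0.001 → 0.5522 s
E = P × t = 3657.66 W × 0.5522 s = 2019.76 J
2019.76 J ÷ (4184 J/kcal) = 0.482734 kcal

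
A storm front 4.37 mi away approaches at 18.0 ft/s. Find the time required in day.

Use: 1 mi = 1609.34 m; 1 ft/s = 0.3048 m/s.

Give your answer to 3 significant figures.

4.37 mi × 1609.34 → 7032.82 m
18.0 ft/s × 0.3048 → 5.4864 m/s
t = d / v = 7032.82 m / 5.4864 m/s = 1281.86 s
1281.86 s ÷ (86400 s/day) = 0.0148363 day

0.0148 day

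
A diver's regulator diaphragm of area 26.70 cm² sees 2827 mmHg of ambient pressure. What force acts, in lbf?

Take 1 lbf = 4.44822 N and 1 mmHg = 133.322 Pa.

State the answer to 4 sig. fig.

2827 mmHg × 133.322 → 376901 Pa
26.70 cm² × 0.0001 → 0.00267 m²
F = P × A = 376901 Pa × 0.00267 m² = 1006.33 N
1006.33 N ÷ (4.44822 N/lbf) = 226.232 lbf

226.2 lbf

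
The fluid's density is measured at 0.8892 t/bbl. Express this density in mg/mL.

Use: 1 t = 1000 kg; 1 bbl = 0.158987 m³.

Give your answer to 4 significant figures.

0.8892 t/bbl × 1000 kg/t ÷ 0.158987 m³/bbl = 5592.91 kg/m³
5592.91 kg/m³ ÷ 10⁻⁶ kg/mg × 10⁻⁶ m³/mL = 5592.91 mg/mL

5593 mg/mL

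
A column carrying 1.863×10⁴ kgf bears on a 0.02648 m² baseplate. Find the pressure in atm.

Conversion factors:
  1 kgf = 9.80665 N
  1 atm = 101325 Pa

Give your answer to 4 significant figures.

1.863×10⁴ kgf × 9.80665 = 182698 N
P = F / A = 182698 N / 0.02648 m² = 6.89947×10⁶ Pa
6.89947×10⁶ Pa ÷ (101325 Pa/atm) = 68.0925 atm

68.09 atm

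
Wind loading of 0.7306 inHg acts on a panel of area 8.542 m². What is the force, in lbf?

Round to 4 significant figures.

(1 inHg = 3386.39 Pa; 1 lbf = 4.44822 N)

4751 lbf

0.7306 inHg × 3386.39 → 2474.1 Pa
F = P × A = 2474.1 Pa × 8.542 m² = 21133.8 N
21133.8 N ÷ (4.44822 N/lbf) = 4751.07 lbf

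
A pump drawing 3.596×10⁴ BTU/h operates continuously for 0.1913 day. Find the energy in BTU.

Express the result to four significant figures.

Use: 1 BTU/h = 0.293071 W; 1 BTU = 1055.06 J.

3.596×10⁴ BTU/h × 0.293071 → 10538.8 W
0.1913 day × 86400 → 16528.3 s
E = P × t = 10538.8 W × 16528.3 s = 1.74188×10⁸ J
1.74188×10⁸ J ÷ (1055.06 J/BTU) = 165098 BTU

1.651×10⁵ BTU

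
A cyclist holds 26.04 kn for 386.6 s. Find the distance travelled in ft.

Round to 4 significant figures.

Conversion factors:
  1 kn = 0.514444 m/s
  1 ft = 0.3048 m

1.699×10⁴ ft

26.04 kn × 0.514444 = 13.3961 m/s
d = v × t = 13.3961 m/s × 386.6 s = 5178.93 m
5178.93 m ÷ (0.3048 m/ft) = 16991.2 ft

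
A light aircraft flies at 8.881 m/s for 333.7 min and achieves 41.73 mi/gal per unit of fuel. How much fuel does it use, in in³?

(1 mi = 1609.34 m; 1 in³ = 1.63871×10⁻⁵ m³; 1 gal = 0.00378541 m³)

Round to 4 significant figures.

611.6 in³

333.7 min → 20022 s
d = v × t = 8.881 × 20022 = 177815 m
41.73 mi/gal → 1.77412×10⁷ m/m³
V = d / (distance per unit fuel) = 177815 / 1.77412×10⁷ = 0.0100227 m³
In in³: 0.0100227 / 1.63871×10⁻⁵ = 611.621 in³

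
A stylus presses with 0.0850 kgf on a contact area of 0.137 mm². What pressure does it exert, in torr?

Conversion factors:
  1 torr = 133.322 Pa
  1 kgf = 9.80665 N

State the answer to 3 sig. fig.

0.0850 kgf × 9.80665 = 0.833565 N
0.137 mm² × 10⁻⁶ = 1.37×10⁻⁷ m²
P = F / A = 0.833565 N / 1.37×10⁻⁷ m² = 6.08442×10⁶ Pa
6.08442×10⁶ Pa ÷ (133.322 Pa/torr) = 45637 torr

4.56×10⁴ torr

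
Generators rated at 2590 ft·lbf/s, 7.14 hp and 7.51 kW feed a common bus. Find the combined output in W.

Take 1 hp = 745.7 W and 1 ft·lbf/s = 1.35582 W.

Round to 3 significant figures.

2590 ft·lbf/s × 1.35582 = 3511.57 W
7.14 hp × 745.7 = 5324.3 W
7.51 kW × 1000 = 7510 W
Total: 3511.57 + 5324.3 + 7510 = 16345.9 W

1.63×10⁴ W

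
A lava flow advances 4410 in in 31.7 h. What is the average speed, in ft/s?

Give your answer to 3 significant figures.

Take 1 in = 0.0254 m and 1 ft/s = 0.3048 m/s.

4410 in × 0.0254 = 112.014 m
31.7 h × 3600 = 114120 s
v = d / t = 112.014 m / 114120 s = 9.81546×10⁻⁴ m/s
9.81546×10⁻⁴ m/s ÷ (0.3048 m/s/ft/s) = 0.0032203 ft/s

0.00322 ft/s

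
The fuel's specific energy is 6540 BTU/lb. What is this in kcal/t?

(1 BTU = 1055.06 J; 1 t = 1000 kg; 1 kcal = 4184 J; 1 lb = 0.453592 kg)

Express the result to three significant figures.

6540 BTU/lb × 1055.06 J/BTU ÷ 0.453592 kg/lb = 1.52121×10⁷ J/kg
1.52121×10⁷ J/kg ÷ 4184 J/kcal × 1000 kg/t = 3.63578×10⁶ kcal/t

3.64×10⁶ kcal/t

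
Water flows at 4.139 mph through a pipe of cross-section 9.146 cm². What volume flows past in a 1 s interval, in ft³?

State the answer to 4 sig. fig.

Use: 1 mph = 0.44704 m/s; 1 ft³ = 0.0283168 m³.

0.05976 ft³

4.139 mph × 0.44704 = 1.8503 m/s
9.146 cm² × 0.0001 = 9.146×10⁻⁴ m²
V = v × A × t = 1.8503 m/s × 9.146×10⁻⁴ m² × 1 s = 0.00169228 m³
0.00169228 m³ ÷ (0.0283168 m³/ft³) = 0.0597624 ft³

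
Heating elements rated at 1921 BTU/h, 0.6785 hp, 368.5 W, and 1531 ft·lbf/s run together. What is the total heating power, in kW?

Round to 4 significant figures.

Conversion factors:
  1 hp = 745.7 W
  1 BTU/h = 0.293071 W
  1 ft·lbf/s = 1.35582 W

3.513 kW

1921 BTU/h × 0.293071 = 562.989 W
0.6785 hp × 745.7 = 505.957 W
368.5 W (already W)
1531 ft·lbf/s × 1.35582 = 2075.76 W
Combined: 562.989 + 505.957 + 368.5 + 2075.76 = 3513.21 W
In kW: 3513.21 / 1000 = 3.51321 kW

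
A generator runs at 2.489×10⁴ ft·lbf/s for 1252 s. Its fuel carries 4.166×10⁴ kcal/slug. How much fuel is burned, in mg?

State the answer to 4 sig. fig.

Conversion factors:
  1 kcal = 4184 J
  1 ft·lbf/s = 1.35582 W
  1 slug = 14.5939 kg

2.489×10⁴ ft·lbf/s → 33746.4 W
E = P × t = 33746.4 × 1252 = 4.22505×10⁷ J
4.166×10⁴ kcal/slug → 1.19437×10⁷ J/kg
m = E / e_s = 4.22505×10⁷ / 1.19437×10⁷ = 3.53747 kg
In mg: 3.53747 / 10⁻⁶ = 3.53747×10⁶ mg

3.537×10⁶ mg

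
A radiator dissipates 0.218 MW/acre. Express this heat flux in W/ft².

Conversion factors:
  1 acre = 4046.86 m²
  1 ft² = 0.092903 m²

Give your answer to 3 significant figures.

0.218 MW/acre × 1000000 W/MW ÷ 4046.86 m²/acre = 53.8689 W/m²
53.8689 W/m² × 0.092903 m²/ft² = 5.00458 W/ft²

5.00 W/ft²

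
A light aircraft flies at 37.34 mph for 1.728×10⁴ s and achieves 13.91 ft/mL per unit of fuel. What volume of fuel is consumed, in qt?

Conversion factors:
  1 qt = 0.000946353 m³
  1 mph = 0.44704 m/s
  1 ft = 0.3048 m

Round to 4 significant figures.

71.89 qt

37.34 mph → 16.6925 m/s
d = v × t = 16.6925 × 17280 = 288446 m
13.91 ft/mL → 4.23977×10⁶ m/m³
V = d / (distance per unit fuel) = 288446 / 4.23977×10⁶ = 0.0680334 m³
In qt: 0.0680334 / 0.000946353 = 71.8901 qt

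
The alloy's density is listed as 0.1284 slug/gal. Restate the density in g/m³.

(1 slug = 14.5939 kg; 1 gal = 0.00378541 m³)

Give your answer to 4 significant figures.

0.1284 slug/gal × 14.5939 kg/slug ÷ 0.00378541 m³/gal = 495.021 kg/m³
495.021 kg/m³ ÷ 0.001 kg/g = 495021 g/m³

4.950×10⁵ g/m³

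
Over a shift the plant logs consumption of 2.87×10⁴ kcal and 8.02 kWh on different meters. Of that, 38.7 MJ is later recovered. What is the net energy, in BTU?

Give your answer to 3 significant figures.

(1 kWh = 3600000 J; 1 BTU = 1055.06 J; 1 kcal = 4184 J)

1.04×10⁵ BTU

2.87×10⁴ kcal × 4184 = 1.20081×10⁸ J
8.02 kWh × 3600000 = 2.8872×10⁷ J
38.7 MJ × 1000000 = 3.87×10⁷ J
Result: 1.20081×10⁸ + 2.8872×10⁷ − 3.87×10⁷ = 1.10253×10⁸ J
In BTU: 1.10253×10⁸ / 1055.06 = 104499 BTU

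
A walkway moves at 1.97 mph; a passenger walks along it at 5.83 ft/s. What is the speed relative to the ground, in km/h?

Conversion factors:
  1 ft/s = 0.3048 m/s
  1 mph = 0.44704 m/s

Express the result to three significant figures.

1.97 mph × 0.44704 = 0.880669 m/s
5.83 ft/s × 0.3048 = 1.77698 m/s
Total: 0.880669 + 1.77698 = 2.65765 m/s
In km/h: 2.65765 / (1/3.6) = 9.56754 km/h

9.57 km/h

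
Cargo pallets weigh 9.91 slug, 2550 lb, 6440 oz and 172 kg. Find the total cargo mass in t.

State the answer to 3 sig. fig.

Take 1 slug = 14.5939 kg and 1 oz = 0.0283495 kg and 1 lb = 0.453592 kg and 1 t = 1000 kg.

1.66 t

9.91 slug × 14.5939 → 144.626 kg
2550 lb × 0.453592 → 1156.66 kg
6440 oz × 0.0283495 → 182.571 kg
172 kg (already kg)
Sum: 144.626 + 1156.66 + 182.571 + 172 = 1655.86 kg
In t: 1655.86 / 1000 = 1.65586 t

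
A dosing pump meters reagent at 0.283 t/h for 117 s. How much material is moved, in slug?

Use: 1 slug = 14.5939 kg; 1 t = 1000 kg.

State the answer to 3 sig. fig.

0.630 slug

0.283 t/h → 0.0786111 kg/s
m = ṁ × t = 0.0786111 × 117 = 9.1975 kg
In slug: 9.1975 / 14.5939 = 0.630229 slug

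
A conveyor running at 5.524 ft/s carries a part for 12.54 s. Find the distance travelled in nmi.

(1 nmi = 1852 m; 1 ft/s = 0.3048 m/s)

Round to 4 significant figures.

5.524 ft/s × 0.3048 → 1.68372 m/s
d = v × t = 1.68372 m/s × 12.54 s = 21.1138 m
21.1138 m ÷ (1852 m/nmi) = 0.0114005 nmi

0.01140 nmi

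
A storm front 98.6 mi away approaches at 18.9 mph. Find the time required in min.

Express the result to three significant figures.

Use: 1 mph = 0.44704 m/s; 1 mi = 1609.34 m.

98.6 mi × 1609.34 = 158681 m
18.9 mph × 0.44704 = 8.44906 m/s
t = d / v = 158681 m / 8.44906 m/s = 18780.9 s
18780.9 s ÷ (60 s/min) = 313.015 min

313 min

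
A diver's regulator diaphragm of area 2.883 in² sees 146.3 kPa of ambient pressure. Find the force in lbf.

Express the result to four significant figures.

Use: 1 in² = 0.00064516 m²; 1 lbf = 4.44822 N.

146.3 kPa × 1000 → 146300 Pa
2.883 in² × 0.00064516 → 0.00186 m²
F = P × A = 146300 Pa × 0.00186 m² = 272.118 N
272.118 N ÷ (4.44822 N/lbf) = 61.1746 lbf

61.17 lbf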